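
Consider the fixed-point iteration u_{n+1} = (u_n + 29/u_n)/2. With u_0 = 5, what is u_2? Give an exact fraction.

u_1 = (5 + 29/5)/2 = 27/5.
u_2 = (27/5 + 29/(27/5))/2 = 727/135.

727/135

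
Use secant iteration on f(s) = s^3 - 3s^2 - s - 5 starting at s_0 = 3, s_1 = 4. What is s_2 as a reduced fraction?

53/15

f(3) = -8, f(4) = 7. s_2 = 4 - 7·(4 - 3)/(7 - (-8)) = 53/15.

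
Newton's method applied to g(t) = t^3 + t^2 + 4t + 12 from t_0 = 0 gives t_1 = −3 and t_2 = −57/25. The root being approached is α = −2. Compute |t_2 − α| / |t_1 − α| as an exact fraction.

7/25

t_1 − α = −3 − (−2) = −3 + 2 = −1, so |t_1 − α| = 1.
t_2 − α = −57/25 − (−2) = −57/25 + 2 = −7/25, so |t_2 − α| = 7/25.
Ratio = (7/25) / 1 = 7/25.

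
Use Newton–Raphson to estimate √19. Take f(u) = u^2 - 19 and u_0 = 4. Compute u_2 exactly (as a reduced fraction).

2441/560

f'(u) = 2u.
f(4) = -3, f'(4) = 8, so u_1 = 4 - (-3)/8 = 35/8.
f(35/8) = 9/64, f'(35/8) = 35/4, so u_2 = (35/8) - (9/64)/(35/4) = 2441/560.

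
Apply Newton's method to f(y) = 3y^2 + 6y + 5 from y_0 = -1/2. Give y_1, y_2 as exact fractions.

f'(y) = 6y + 6.
f(-1/2) = 11/4, f'(-1/2) = 3, so y_1 = (-1/2) - (11/4)/3 = -17/12.
f(-17/12) = 121/48, f'(-17/12) = -5/2, so y_2 = (-17/12) - (121/48)/(-5/2) = -49/120.

y_1 = -17/12, y_2 = -49/120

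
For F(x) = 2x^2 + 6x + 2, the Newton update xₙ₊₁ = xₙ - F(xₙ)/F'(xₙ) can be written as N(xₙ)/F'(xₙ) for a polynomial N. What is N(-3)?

16

F'(x) = 4x + 6.
N(x) = x·F'(x) - F(x) = x·(4x + 6) - (2x^2 + 6x + 2) = 2x^2 - 2.
N(-3) = 16.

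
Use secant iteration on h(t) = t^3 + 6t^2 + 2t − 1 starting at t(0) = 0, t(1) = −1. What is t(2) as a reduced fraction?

h(0) = −1, h(−1) = 2. t(2) = (−1) − 2·((−1) − 0)/(2 − (−1)) = −1/3.

−1/3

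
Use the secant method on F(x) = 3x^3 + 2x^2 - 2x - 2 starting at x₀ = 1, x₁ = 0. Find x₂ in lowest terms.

F(1) = 1, F(0) = -2. x₂ = 0 - (-2)·(0 - 1)/((-2) - 1) = 2/3.

2/3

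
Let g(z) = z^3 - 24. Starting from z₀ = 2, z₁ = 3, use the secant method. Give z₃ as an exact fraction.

8882/3081

g(2) = -16, g(3) = 3. z₂ = 3 - 3·(3 - 2)/(3 - (-16)) = 54/19.
g(3) = 3, g(54/19) = -7152/6859. z₃ = (54/19) - (-7152/6859)·((54/19) - 3)/((-7152/6859) - 3) = 8882/3081.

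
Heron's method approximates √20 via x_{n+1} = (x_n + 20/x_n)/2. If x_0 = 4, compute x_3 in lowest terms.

51841/11592

x_1 = (4 + 20/4)/2 = 9/2.
x_2 = (9/2 + 20/(9/2))/2 = 161/36.
x_3 = (161/36 + 20/(161/36))/2 = 51841/11592.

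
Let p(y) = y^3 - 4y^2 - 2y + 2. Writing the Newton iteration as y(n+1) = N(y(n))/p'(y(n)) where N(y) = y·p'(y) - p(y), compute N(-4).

-194

p'(y) = 3y^2 - 8y - 2.
N(y) = y·p'(y) - p(y) = y·(3y^2 - 8y - 2) - (y^3 - 4y^2 - 2y + 2) = 2y^3 - 4y^2 - 2.
N(-4) = -194.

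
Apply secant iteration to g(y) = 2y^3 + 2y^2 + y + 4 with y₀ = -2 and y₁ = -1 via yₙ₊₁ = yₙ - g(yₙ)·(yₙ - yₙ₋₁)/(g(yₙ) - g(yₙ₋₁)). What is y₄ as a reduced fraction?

-193796/128537

g(-2) = -6, g(-1) = 3. y₂ = (-1) - 3·((-1) - (-2))/(3 - (-6)) = -4/3.
g(-1) = 3, g(-4/3) = 40/27. y₃ = (-4/3) - (40/27)·((-4/3) - (-1))/((40/27) - 3) = -68/41.
g(-4/3) = 40/27, g(-68/41) = -88320/68921. y₄ = (-68/41) - (-88320/68921)·((-68/41) - (-4/3))/((-88320/68921) - (40/27)) = -193796/128537.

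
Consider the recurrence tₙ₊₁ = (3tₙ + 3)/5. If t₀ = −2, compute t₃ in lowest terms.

t₁ = (3·(−2) + 3)/5 = −3/5.
t₂ = (3·(−3/5) + 3)/5 = 6/25.
t₃ = (3·(6/25) + 3)/5 = 93/125.

93/125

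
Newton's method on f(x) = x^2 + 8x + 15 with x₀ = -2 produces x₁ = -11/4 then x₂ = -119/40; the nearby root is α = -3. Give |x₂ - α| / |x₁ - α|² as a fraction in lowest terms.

x₁ - α = -11/4 - (-3) = -11/4 + 3 = 1/4, so |x₁ - α| = 1/4.
x₂ - α = -119/40 - (-3) = -119/40 + 3 = 1/40, so |x₂ - α| = 1/40.
|x₁ - α|² = 1/16.
Ratio = (1/40) / (1/16) = 2/5.

2/5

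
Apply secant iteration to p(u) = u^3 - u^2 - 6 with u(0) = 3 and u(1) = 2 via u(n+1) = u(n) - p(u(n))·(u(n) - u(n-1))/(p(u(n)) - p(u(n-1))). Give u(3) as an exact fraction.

p(3) = 12, p(2) = -2. u(2) = 2 - (-2)·(2 - 3)/((-2) - 12) = 15/7.
p(2) = -2, p(15/7) = -258/343. u(3) = (15/7) - (-258/343)·((15/7) - 2)/((-258/343) - (-2)) = 477/214.

477/214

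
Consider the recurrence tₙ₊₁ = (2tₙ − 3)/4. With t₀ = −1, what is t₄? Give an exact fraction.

−47/32

t₁ = (2·(−1) − 3)/4 = −5/4.
t₂ = (2·(−5/4) − 3)/4 = −11/8.
t₃ = (2·(−11/8) − 3)/4 = −23/16.
t₄ = (2·(−23/16) − 3)/4 = −47/32.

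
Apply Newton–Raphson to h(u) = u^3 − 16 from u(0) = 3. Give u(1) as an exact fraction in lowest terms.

70/27

h'(u) = 3u^2.
h(3) = 11, h'(3) = 27, so u(1) = 3 − 11/27 = 70/27.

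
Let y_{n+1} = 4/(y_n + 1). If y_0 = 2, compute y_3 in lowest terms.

28/19

y_1 = 4/(2 + 1) = 4/3.
y_2 = 4/(4/3 + 1) = 12/7.
y_3 = 4/(12/7 + 1) = 28/19.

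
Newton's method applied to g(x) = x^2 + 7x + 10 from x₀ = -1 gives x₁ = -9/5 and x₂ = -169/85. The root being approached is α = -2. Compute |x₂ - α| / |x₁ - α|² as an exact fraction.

x₁ - α = -9/5 - (-2) = -9/5 + 2 = 1/5, so |x₁ - α| = 1/5.
x₂ - α = -169/85 - (-2) = -169/85 + 2 = 1/85, so |x₂ - α| = 1/85.
|x₁ - α|² = 1/25.
Ratio = (1/85) / (1/25) = 5/17.

5/17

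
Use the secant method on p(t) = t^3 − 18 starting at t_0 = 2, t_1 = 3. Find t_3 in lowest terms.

2402/921

p(2) = −10, p(3) = 9. t_2 = 3 − 9·(3 − 2)/(9 − (−10)) = 48/19.
p(3) = 9, p(48/19) = −12870/6859. t_3 = (48/19) − (−12870/6859)·((48/19) − 3)/((−12870/6859) − 9) = 2402/921.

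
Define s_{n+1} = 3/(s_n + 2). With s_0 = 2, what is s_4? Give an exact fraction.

s_1 = 3/(2 + 2) = 3/4.
s_2 = 3/(3/4 + 2) = 12/11.
s_3 = 3/(12/11 + 2) = 33/34.
s_4 = 3/(33/34 + 2) = 102/101.

102/101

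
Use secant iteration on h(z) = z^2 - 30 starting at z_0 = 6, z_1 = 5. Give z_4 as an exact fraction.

2525/461

h(6) = 6, h(5) = -5. z_2 = 5 - (-5)·(5 - 6)/((-5) - 6) = 60/11.
h(5) = -5, h(60/11) = -30/121. z_3 = (60/11) - (-30/121)·((60/11) - 5)/((-30/121) - (-5)) = 126/23.
h(60/11) = -30/121, h(126/23) = 6/529. z_4 = (126/23) - (6/529)·((126/23) - (60/11))/((6/529) - (-30/121)) = 2525/461.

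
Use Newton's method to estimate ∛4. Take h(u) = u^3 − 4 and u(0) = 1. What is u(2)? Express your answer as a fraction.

h'(u) = 3u^2.
h(1) = −3, h'(1) = 3, so u(1) = 1 − (−3)/3 = 2.
h(2) = 4, h'(2) = 12, so u(2) = 2 − 4/12 = 5/3.

5/3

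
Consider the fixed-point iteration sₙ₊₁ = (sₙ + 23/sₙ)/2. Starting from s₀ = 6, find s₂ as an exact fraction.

6793/1416

s₁ = (6 + 23/6)/2 = 59/12.
s₂ = (59/12 + 23/(59/12))/2 = 6793/1416.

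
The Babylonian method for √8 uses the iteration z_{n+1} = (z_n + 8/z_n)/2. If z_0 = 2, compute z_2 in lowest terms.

z_1 = (2 + 8/2)/2 = 3.
z_2 = (3 + 8/3)/2 = 17/6.

17/6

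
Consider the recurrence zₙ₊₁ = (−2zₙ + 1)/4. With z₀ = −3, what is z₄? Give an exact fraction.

−1/32

z₁ = (−2·(−3) + 1)/4 = 7/4.
z₂ = (−2·(7/4) + 1)/4 = −5/8.
z₃ = (−2·(−5/8) + 1)/4 = 9/16.
z₄ = (−2·(9/16) + 1)/4 = −1/32.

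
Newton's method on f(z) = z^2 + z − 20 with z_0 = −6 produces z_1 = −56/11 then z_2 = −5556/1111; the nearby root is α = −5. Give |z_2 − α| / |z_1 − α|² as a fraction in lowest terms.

11/101

z_1 − α = −56/11 − (−5) = −56/11 + 5 = −1/11, so |z_1 − α| = 1/11.
z_2 − α = −5556/1111 − (−5) = −5556/1111 + 5 = −1/1111, so |z_2 − α| = 1/1111.
|z_1 − α|² = 1/121.
Ratio = (1/1111) / (1/121) = 11/101.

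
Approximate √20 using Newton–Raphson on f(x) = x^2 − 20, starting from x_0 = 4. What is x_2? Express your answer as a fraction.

161/36

f'(x) = 2x.
f(4) = −4, f'(4) = 8, so x_1 = 4 − (−4)/8 = 9/2.
f(9/2) = 1/4, f'(9/2) = 9, so x_2 = (9/2) − (1/4)/9 = 161/36.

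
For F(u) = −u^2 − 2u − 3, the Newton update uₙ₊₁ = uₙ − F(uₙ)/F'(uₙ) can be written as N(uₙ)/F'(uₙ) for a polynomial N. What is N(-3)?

−6

F'(u) = −2u − 2.
N(u) = u·F'(u) − F(u) = u·(−2u − 2) − (−u^2 − 2u − 3) = −u^2 + 3.
N(-3) = −6.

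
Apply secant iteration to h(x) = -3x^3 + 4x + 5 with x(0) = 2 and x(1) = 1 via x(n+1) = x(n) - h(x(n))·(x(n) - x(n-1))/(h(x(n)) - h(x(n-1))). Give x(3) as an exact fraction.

4205/2471

h(2) = -11, h(1) = 6. x(2) = 1 - 6·(1 - 2)/(6 - (-11)) = 23/17.
h(1) = 6, h(23/17) = 14652/4913. x(3) = (23/17) - (14652/4913)·((23/17) - 1)/((14652/4913) - 6) = 4205/2471.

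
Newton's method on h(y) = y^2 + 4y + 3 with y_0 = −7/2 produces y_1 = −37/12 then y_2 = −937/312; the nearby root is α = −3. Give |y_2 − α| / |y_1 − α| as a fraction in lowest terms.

1/26

y_1 − α = −37/12 − (−3) = −37/12 + 3 = −1/12, so |y_1 − α| = 1/12.
y_2 − α = −937/312 − (−3) = −937/312 + 3 = −1/312, so |y_2 − α| = 1/312.
Ratio = (1/312) / (1/12) = 1/26.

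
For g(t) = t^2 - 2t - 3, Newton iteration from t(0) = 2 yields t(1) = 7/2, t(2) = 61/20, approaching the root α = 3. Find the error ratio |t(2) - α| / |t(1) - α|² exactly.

1/5

t(1) - α = 7/2 - 3 = 1/2, so |t(1) - α| = 1/2.
t(2) - α = 61/20 - 3 = 1/20, so |t(2) - α| = 1/20.
|t(1) - α|² = 1/4.
Ratio = (1/20) / (1/4) = 1/5.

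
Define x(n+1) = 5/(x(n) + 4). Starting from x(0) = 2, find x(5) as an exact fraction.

x(1) = 5/(2 + 4) = 5/6.
x(2) = 5/(5/6 + 4) = 30/29.
x(3) = 5/(30/29 + 4) = 145/146.
x(4) = 5/(145/146 + 4) = 730/729.
x(5) = 5/(730/729 + 4) = 3645/3646.

3645/3646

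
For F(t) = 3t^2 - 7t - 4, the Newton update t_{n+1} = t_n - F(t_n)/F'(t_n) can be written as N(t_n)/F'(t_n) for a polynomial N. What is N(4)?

F'(t) = 6t - 7.
N(t) = t·F'(t) - F(t) = t·(6t - 7) - (3t^2 - 7t - 4) = 3t^2 + 4.
N(4) = 52.

52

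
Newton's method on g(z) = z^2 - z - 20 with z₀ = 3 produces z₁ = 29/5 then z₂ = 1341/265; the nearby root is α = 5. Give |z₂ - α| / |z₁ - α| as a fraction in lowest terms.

4/53

z₁ - α = 29/5 - 5 = 4/5, so |z₁ - α| = 4/5.
z₂ - α = 1341/265 - 5 = 16/265, so |z₂ - α| = 16/265.
Ratio = (16/265) / (4/5) = 4/53.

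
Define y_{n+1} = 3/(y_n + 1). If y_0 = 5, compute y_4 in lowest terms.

y_1 = 3/(5 + 1) = 1/2.
y_2 = 3/(1/2 + 1) = 2.
y_3 = 3/(2 + 1) = 1.
y_4 = 3/(1 + 1) = 3/2.

3/2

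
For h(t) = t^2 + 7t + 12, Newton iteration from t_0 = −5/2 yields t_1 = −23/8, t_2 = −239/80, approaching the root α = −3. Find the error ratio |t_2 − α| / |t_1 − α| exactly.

1/10

t_1 − α = −23/8 − (−3) = −23/8 + 3 = 1/8, so |t_1 − α| = 1/8.
t_2 − α = −239/80 − (−3) = −239/80 + 3 = 1/80, so |t_2 − α| = 1/80.
Ratio = (1/80) / (1/8) = 1/10.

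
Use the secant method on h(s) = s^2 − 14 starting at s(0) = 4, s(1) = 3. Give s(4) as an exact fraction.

4591/1227

h(4) = 2, h(3) = −5. s(2) = 3 − (−5)·(3 − 4)/((−5) − 2) = 26/7.
h(3) = −5, h(26/7) = −10/49. s(3) = (26/7) − (−10/49)·((26/7) − 3)/((−10/49) − (−5)) = 176/47.
h(26/7) = −10/49, h(176/47) = 50/2209. s(4) = (176/47) − (50/2209)·((176/47) − (26/7))/((50/2209) − (−10/49)) = 4591/1227.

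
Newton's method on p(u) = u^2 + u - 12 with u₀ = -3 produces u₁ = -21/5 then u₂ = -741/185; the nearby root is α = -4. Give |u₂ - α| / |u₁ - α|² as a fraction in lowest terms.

5/37

u₁ - α = -21/5 - (-4) = -21/5 + 4 = -1/5, so |u₁ - α| = 1/5.
u₂ - α = -741/185 - (-4) = -741/185 + 4 = -1/185, so |u₂ - α| = 1/185.
|u₁ - α|² = 1/25.
Ratio = (1/185) / (1/25) = 5/37.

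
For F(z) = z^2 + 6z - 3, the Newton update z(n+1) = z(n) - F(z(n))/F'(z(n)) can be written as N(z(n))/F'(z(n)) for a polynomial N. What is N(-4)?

F'(z) = 2z + 6.
N(z) = z·F'(z) - F(z) = z·(2z + 6) - (z^2 + 6z - 3) = z^2 + 3.
N(-4) = 19.

19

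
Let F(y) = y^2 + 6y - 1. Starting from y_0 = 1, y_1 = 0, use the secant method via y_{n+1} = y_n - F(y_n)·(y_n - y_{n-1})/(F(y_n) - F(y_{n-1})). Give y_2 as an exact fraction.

1/7

F(1) = 6, F(0) = -1. y_2 = 0 - (-1)·(0 - 1)/((-1) - 6) = 1/7.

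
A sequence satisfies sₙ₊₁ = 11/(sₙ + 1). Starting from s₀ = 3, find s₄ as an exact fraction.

649/224

s₁ = 11/(3 + 1) = 11/4.
s₂ = 11/(11/4 + 1) = 44/15.
s₃ = 11/(44/15 + 1) = 165/59.
s₄ = 11/(165/59 + 1) = 649/224.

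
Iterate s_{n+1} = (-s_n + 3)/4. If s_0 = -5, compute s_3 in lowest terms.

s_1 = (-(-5) + 3)/4 = 2.
s_2 = (-2 + 3)/4 = 1/4.
s_3 = (-(1/4) + 3)/4 = 11/16.

11/16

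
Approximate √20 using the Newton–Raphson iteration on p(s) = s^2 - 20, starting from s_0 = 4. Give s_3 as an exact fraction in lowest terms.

p'(s) = 2s.
p(4) = -4, p'(4) = 8, so s_1 = 4 - (-4)/8 = 9/2.
p(9/2) = 1/4, p'(9/2) = 9, so s_2 = (9/2) - (1/4)/9 = 161/36.
p(161/36) = 1/1296, p'(161/36) = 161/18, so s_3 = (161/36) - (1/1296)/(161/18) = 51841/11592.

51841/11592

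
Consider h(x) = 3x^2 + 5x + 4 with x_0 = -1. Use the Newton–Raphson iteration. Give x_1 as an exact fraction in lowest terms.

1

h'(x) = 6x + 5.
h(-1) = 2, h'(-1) = -1, so x_1 = (-1) - 2/(-1) = 1.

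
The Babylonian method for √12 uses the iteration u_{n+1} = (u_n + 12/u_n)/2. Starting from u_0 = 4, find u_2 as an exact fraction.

97/28

u_1 = (4 + 12/4)/2 = 7/2.
u_2 = (7/2 + 12/(7/2))/2 = 97/28.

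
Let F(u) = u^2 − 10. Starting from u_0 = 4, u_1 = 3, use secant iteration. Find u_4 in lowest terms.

F(4) = 6, F(3) = −1. u_2 = 3 − (−1)·(3 − 4)/((−1) − 6) = 22/7.
F(3) = −1, F(22/7) = −6/49. u_3 = (22/7) − (−6/49)·((22/7) − 3)/((−6/49) − (−1)) = 136/43.
F(22/7) = −6/49, F(136/43) = 6/1849. u_4 = (136/43) − (6/1849)·((136/43) − (22/7))/((6/1849) − (−6/49)) = 3001/949.

3001/949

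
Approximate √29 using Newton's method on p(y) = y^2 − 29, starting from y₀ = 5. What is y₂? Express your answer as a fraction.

727/135

p'(y) = 2y.
p(5) = −4, p'(5) = 10, so y₁ = 5 − (−4)/10 = 27/5.
p(27/5) = 4/25, p'(27/5) = 54/5, so y₂ = (27/5) − (4/25)/(54/5) = 727/135.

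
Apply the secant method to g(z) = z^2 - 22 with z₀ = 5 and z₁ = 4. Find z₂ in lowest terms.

g(5) = 3, g(4) = -6. z₂ = 4 - (-6)·(4 - 5)/((-6) - 3) = 14/3.

14/3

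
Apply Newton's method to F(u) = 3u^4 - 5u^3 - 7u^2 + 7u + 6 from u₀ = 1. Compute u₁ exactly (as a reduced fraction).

7/5

F'(u) = 12u^3 - 15u^2 - 14u + 7.
F(1) = 4, F'(1) = -10, so u₁ = 1 - 4/(-10) = 7/5.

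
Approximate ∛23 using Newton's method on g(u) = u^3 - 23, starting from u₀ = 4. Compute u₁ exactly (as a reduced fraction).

g'(u) = 3u^2.
g(4) = 41, g'(4) = 48, so u₁ = 4 - 41/48 = 151/48.

151/48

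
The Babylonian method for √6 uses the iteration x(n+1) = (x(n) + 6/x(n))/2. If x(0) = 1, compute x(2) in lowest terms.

73/28

x(1) = (1 + 6/1)/2 = 7/2.
x(2) = (7/2 + 6/(7/2))/2 = 73/28.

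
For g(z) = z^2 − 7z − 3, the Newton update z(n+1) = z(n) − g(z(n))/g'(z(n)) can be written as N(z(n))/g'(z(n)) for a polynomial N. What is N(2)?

7

g'(z) = 2z − 7.
N(z) = z·g'(z) − g(z) = z·(2z − 7) − (z^2 − 7z − 3) = z^2 + 3.
N(2) = 7.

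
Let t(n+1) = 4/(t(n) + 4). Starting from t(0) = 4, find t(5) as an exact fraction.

t(1) = 4/(4 + 4) = 1/2.
t(2) = 4/(1/2 + 4) = 8/9.
t(3) = 4/(8/9 + 4) = 9/11.
t(4) = 4/(9/11 + 4) = 44/53.
t(5) = 4/(44/53 + 4) = 53/64.

53/64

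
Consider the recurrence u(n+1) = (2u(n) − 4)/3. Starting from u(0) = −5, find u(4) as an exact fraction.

u(1) = (2·(−5) − 4)/3 = −14/3.
u(2) = (2·(−14/3) − 4)/3 = −40/9.
u(3) = (2·(−40/9) − 4)/3 = −116/27.
u(4) = (2·(−116/27) − 4)/3 = −340/81.

−340/81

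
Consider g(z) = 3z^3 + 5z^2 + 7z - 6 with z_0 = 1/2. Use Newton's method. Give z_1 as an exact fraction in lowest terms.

32/57

g'(z) = 9z^2 + 10z + 7.
g(1/2) = -7/8, g'(1/2) = 57/4, so z_1 = (1/2) - (-7/8)/(57/4) = 32/57.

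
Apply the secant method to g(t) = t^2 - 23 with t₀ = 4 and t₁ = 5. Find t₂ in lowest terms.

43/9

g(4) = -7, g(5) = 2. t₂ = 5 - 2·(5 - 4)/(2 - (-7)) = 43/9.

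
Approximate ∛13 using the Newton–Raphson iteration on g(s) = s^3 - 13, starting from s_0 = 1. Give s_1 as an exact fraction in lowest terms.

5

g'(s) = 3s^2.
g(1) = -12, g'(1) = 3, so s_1 = 1 - (-12)/3 = 5.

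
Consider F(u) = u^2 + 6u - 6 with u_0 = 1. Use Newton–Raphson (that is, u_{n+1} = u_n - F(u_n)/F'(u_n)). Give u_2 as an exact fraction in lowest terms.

433/496

F'(u) = 2u + 6.
F(1) = 1, F'(1) = 8, so u_1 = 1 - 1/8 = 7/8.
F(7/8) = 1/64, F'(7/8) = 31/4, so u_2 = (7/8) - (1/64)/(31/4) = 433/496.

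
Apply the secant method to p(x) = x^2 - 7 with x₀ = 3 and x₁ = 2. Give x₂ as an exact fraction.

p(3) = 2, p(2) = -3. x₂ = 2 - (-3)·(2 - 3)/((-3) - 2) = 13/5.

13/5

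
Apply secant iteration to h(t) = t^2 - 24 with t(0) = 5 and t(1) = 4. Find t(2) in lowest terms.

h(5) = 1, h(4) = -8. t(2) = 4 - (-8)·(4 - 5)/((-8) - 1) = 44/9.

44/9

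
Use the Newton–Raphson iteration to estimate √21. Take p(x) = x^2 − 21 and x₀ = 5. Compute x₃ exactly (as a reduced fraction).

277727/60605

p'(x) = 2x.
p(5) = 4, p'(5) = 10, so x₁ = 5 − 4/10 = 23/5.
p(23/5) = 4/25, p'(23/5) = 46/5, so x₂ = (23/5) − (4/25)/(46/5) = 527/115.
p(527/115) = 4/13225, p'(527/115) = 1054/115, so x₃ = (527/115) − (4/13225)/(1054/115) = 277727/60605.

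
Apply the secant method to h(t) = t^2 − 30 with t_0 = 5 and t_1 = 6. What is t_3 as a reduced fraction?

115/21

h(5) = −5, h(6) = 6. t_2 = 6 − 6·(6 − 5)/(6 − (−5)) = 60/11.
h(6) = 6, h(60/11) = −30/121. t_3 = (60/11) − (−30/121)·((60/11) − 6)/((−30/121) − 6) = 115/21.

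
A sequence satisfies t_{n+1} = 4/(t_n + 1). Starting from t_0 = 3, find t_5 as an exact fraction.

28/19

t_1 = 4/(3 + 1) = 1.
t_2 = 4/(1 + 1) = 2.
t_3 = 4/(2 + 1) = 4/3.
t_4 = 4/(4/3 + 1) = 12/7.
t_5 = 4/(12/7 + 1) = 28/19.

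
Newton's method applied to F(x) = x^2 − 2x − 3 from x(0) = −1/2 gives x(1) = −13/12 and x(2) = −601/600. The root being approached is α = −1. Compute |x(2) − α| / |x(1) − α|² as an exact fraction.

x(1) − α = −13/12 − (−1) = −13/12 + 1 = −1/12, so |x(1) − α| = 1/12.
x(2) − α = −601/600 − (−1) = −601/600 + 1 = −1/600, so |x(2) − α| = 1/600.
|x(1) − α|² = 1/144.
Ratio = (1/600) / (1/144) = 6/25.

6/25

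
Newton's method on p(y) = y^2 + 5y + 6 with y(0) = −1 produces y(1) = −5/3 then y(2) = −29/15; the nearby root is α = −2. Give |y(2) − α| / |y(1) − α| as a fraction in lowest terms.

y(1) − α = −5/3 − (−2) = −5/3 + 2 = 1/3, so |y(1) − α| = 1/3.
y(2) − α = −29/15 − (−2) = −29/15 + 2 = 1/15, so |y(2) − α| = 1/15.
Ratio = (1/15) / (1/3) = 1/5.

1/5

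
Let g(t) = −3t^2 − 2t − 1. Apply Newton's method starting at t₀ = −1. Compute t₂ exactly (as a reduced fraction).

g'(t) = −6t − 2.
g(−1) = −2, g'(−1) = 4, so t₁ = (−1) − (−2)/4 = −1/2.
g(−1/2) = −3/4, g'(−1/2) = 1, so t₂ = (−1/2) − (−3/4)/1 = 1/4.

1/4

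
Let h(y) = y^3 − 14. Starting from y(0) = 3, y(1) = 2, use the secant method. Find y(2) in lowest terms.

h(3) = 13, h(2) = −6. y(2) = 2 − (−6)·(2 − 3)/((−6) − 13) = 44/19.

44/19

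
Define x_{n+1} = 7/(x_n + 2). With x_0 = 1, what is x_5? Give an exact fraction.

1295/699

x_1 = 7/(1 + 2) = 7/3.
x_2 = 7/(7/3 + 2) = 21/13.
x_3 = 7/(21/13 + 2) = 91/47.
x_4 = 7/(91/47 + 2) = 329/185.
x_5 = 7/(329/185 + 2) = 1295/699.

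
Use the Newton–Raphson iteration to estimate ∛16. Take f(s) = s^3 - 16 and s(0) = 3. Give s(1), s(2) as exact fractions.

f'(s) = 3s^2.
f(3) = 11, f'(3) = 27, so s(1) = 3 - 11/27 = 70/27.
f(70/27) = 28072/19683, f'(70/27) = 4900/243, so s(2) = (70/27) - (28072/19683)/(4900/243) = 250232/99225.

s(1) = 70/27, s(2) = 250232/99225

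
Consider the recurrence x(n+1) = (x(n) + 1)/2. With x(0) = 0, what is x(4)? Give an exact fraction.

15/16

x(1) = (0 + 1)/2 = 1/2.
x(2) = ((1/2) + 1)/2 = 3/4.
x(3) = ((3/4) + 1)/2 = 7/8.
x(4) = ((7/8) + 1)/2 = 15/16.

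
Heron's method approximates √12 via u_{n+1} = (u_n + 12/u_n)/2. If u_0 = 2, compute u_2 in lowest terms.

u_1 = (2 + 12/2)/2 = 4.
u_2 = (4 + 12/4)/2 = 7/2.

7/2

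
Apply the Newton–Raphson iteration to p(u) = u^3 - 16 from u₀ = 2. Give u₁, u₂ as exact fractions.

p'(u) = 3u^2.
p(2) = -8, p'(2) = 12, so u₁ = 2 - (-8)/12 = 8/3.
p(8/3) = 80/27, p'(8/3) = 64/3, so u₂ = (8/3) - (80/27)/(64/3) = 91/36.

u₁ = 8/3, u₂ = 91/36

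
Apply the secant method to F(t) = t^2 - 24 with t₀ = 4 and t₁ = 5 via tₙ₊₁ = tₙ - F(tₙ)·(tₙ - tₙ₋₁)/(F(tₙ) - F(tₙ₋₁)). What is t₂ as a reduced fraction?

44/9

F(4) = -8, F(5) = 1. t₂ = 5 - 1·(5 - 4)/(1 - (-8)) = 44/9.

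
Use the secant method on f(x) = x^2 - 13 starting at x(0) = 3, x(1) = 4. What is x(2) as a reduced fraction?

f(3) = -4, f(4) = 3. x(2) = 4 - 3·(4 - 3)/(3 - (-4)) = 25/7.

25/7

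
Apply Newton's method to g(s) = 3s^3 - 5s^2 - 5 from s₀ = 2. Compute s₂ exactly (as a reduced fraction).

74491/36168

g'(s) = 9s^2 - 10s.
g(2) = -1, g'(2) = 16, so s₁ = 2 - (-1)/16 = 33/16.
g(33/16) = 211/4096, g'(33/16) = 4521/256, so s₂ = (33/16) - (211/4096)/(4521/256) = 74491/36168.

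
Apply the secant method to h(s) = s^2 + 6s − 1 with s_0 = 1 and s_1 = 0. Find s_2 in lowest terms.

h(1) = 6, h(0) = −1. s_2 = 0 − (−1)·(0 − 1)/((−1) − 6) = 1/7.

1/7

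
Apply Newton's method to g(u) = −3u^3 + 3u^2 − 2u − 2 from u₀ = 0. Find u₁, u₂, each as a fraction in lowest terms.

g'(u) = −9u^2 + 6u − 2.
g(0) = −2, g'(0) = −2, so u₁ = 0 − (−2)/(−2) = −1.
g(−1) = 6, g'(−1) = −17, so u₂ = (−1) − 6/(−17) = −11/17.

u₁ = −1, u₂ = −11/17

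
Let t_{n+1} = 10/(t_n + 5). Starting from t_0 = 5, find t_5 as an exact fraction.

t_1 = 10/(5 + 5) = 1.
t_2 = 10/(1 + 5) = 5/3.
t_3 = 10/(5/3 + 5) = 3/2.
t_4 = 10/(3/2 + 5) = 20/13.
t_5 = 10/(20/13 + 5) = 26/17.

26/17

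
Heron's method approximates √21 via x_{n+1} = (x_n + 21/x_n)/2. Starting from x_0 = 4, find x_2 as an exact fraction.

2713/592

x_1 = (4 + 21/4)/2 = 37/8.
x_2 = (37/8 + 21/(37/8))/2 = 2713/592.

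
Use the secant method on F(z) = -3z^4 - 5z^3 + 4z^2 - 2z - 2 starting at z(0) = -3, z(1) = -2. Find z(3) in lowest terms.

-185803/76424

F(-3) = -68, F(-2) = 10. z(2) = (-2) - 10·((-2) - (-3))/(10 - (-68)) = -83/39.
F(-2) = 10, F(-83/39) = 1806250/257049. z(3) = (-83/39) - (1806250/257049)·((-83/39) - (-2))/((1806250/257049) - 10) = -185803/76424.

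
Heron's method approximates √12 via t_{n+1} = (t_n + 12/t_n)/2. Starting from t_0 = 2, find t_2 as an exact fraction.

t_1 = (2 + 12/2)/2 = 4.
t_2 = (4 + 12/4)/2 = 7/2.

7/2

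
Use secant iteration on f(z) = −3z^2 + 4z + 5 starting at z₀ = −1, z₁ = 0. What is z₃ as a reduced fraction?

−35/43

f(−1) = −2, f(0) = 5. z₂ = 0 − 5·(0 − (−1))/(5 − (−2)) = −5/7.
f(0) = 5, f(−5/7) = 30/49. z₃ = (−5/7) − (30/49)·((−5/7) − 0)/((30/49) − 5) = −35/43.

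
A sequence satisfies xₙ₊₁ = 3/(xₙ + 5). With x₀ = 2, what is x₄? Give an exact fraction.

x₁ = 3/(2 + 5) = 3/7.
x₂ = 3/(3/7 + 5) = 21/38.
x₃ = 3/(21/38 + 5) = 114/211.
x₄ = 3/(114/211 + 5) = 633/1169.

633/1169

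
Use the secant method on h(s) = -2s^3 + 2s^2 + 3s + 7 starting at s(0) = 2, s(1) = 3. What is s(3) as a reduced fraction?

h(2) = 5, h(3) = -20. s(2) = 3 - (-20)·(3 - 2)/((-20) - 5) = 11/5.
h(3) = -20, h(11/5) = 248/125. s(3) = (11/5) - (248/125)·((11/5) - 3)/((248/125) - (-20)) = 1561/687.

1561/687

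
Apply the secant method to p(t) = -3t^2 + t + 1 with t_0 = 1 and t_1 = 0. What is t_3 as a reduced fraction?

p(1) = -1, p(0) = 1. t_2 = 0 - 1·(0 - 1)/(1 - (-1)) = 1/2.
p(0) = 1, p(1/2) = 3/4. t_3 = (1/2) - (3/4)·((1/2) - 0)/((3/4) - 1) = 2.

2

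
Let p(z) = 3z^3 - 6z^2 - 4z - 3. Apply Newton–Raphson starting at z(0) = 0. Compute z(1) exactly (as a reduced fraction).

-3/4

p'(z) = 9z^2 - 12z - 4.
p(0) = -3, p'(0) = -4, so z(1) = 0 - (-3)/(-4) = -3/4.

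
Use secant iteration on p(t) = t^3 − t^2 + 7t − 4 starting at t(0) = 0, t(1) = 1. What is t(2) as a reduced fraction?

4/7

p(0) = −4, p(1) = 3. t(2) = 1 − 3·(1 − 0)/(3 − (−4)) = 4/7.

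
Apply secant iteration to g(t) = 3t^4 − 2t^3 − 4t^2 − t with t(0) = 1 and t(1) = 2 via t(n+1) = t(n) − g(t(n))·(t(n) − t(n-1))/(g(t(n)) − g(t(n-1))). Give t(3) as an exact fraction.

g(1) = −4, g(2) = 14. t(2) = 2 − 14·(2 − 1)/(14 − (−4)) = 11/9.
g(2) = 14, g(11/9) = −9086/2187. t(3) = (11/9) − (−9086/2187)·((11/9) − 2)/((−9086/2187) − 14) = 3971/2836.

3971/2836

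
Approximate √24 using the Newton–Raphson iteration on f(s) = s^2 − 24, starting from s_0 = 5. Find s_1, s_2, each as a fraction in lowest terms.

s_1 = 49/10, s_2 = 4801/980

f'(s) = 2s.
f(5) = 1, f'(5) = 10, so s_1 = 5 − 1/10 = 49/10.
f(49/10) = 1/100, f'(49/10) = 49/5, so s_2 = (49/10) − (1/100)/(49/5) = 4801/980.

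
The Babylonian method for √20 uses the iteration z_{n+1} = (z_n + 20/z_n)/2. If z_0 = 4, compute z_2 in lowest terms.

161/36

z_1 = (4 + 20/4)/2 = 9/2.
z_2 = (9/2 + 20/(9/2))/2 = 161/36.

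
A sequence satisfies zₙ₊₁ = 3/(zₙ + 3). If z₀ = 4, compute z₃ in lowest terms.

24/31

z₁ = 3/(4 + 3) = 3/7.
z₂ = 3/(3/7 + 3) = 7/8.
z₃ = 3/(7/8 + 3) = 24/31.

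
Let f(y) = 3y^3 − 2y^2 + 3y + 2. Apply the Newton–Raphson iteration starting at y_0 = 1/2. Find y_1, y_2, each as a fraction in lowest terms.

y_1 = −7/13, y_2 = −3863/8528

f'(y) = 9y^2 − 4y + 3.
f(1/2) = 27/8, f'(1/2) = 13/4, so y_1 = (1/2) − (27/8)/(13/4) = −7/13.
f(−7/13) = −1458/2197, f'(−7/13) = 1312/169, so y_2 = (−7/13) − (−1458/2197)/(1312/169) = −3863/8528.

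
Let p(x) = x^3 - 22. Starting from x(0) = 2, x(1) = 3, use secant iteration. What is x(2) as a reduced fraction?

52/19

p(2) = -14, p(3) = 5. x(2) = 3 - 5·(3 - 2)/(5 - (-14)) = 52/19.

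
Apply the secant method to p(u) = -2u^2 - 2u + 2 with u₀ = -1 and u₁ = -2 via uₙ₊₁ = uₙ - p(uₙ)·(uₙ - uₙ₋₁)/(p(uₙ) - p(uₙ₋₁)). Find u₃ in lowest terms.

p(-1) = 2, p(-2) = -2. u₂ = (-2) - (-2)·((-2) - (-1))/((-2) - 2) = -3/2.
p(-2) = -2, p(-3/2) = 1/2. u₃ = (-3/2) - (1/2)·((-3/2) - (-2))/((1/2) - (-2)) = -8/5.

-8/5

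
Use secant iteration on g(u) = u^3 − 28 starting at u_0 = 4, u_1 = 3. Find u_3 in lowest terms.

113260/37297

g(4) = 36, g(3) = −1. u_2 = 3 − (−1)·(3 − 4)/((−1) − 36) = 112/37.
g(3) = −1, g(112/37) = −13356/50653. u_3 = (112/37) − (−13356/50653)·((112/37) − 3)/((−13356/50653) − (−1)) = 113260/37297.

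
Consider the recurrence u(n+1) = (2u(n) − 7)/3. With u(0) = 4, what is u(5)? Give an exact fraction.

−1349/243

u(1) = (2·4 − 7)/3 = 1/3.
u(2) = (2·(1/3) − 7)/3 = −19/9.
u(3) = (2·(−19/9) − 7)/3 = −101/27.
u(4) = (2·(−101/27) − 7)/3 = −391/81.
u(5) = (2·(−391/81) − 7)/3 = −1349/243.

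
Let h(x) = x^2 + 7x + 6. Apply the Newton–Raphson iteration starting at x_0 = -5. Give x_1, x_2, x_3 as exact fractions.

x_1 = -19/3, x_2 = -307/51, x_3 = -78643/13107

h'(x) = 2x + 7.
h(-5) = -4, h'(-5) = -3, so x_1 = (-5) - (-4)/(-3) = -19/3.
h(-19/3) = 16/9, h'(-19/3) = -17/3, so x_2 = (-19/3) - (16/9)/(-17/3) = -307/51.
h(-307/51) = 256/2601, h'(-307/51) = -257/51, so x_3 = (-307/51) - (256/2601)/(-257/51) = -78643/13107.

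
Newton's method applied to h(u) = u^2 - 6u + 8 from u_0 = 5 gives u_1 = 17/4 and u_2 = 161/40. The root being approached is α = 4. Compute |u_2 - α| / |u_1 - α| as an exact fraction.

u_1 - α = 17/4 - 4 = 1/4, so |u_1 - α| = 1/4.
u_2 - α = 161/40 - 4 = 1/40, so |u_2 - α| = 1/40.
Ratio = (1/40) / (1/4) = 1/10.

1/10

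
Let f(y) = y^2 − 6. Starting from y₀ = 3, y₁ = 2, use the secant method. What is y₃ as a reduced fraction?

f(3) = 3, f(2) = −2. y₂ = 2 − (−2)·(2 − 3)/((−2) − 3) = 12/5.
f(2) = −2, f(12/5) = −6/25. y₃ = (12/5) − (−6/25)·((12/5) − 2)/((−6/25) − (−2)) = 27/11.

27/11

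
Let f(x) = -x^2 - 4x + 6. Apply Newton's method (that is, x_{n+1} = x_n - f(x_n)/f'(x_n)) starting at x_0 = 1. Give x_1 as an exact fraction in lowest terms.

7/6

f'(x) = -2x - 4.
f(1) = 1, f'(1) = -6, so x_1 = 1 - 1/(-6) = 7/6.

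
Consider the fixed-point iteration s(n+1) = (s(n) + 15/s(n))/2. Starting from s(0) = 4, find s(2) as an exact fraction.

1921/496

s(1) = (4 + 15/4)/2 = 31/8.
s(2) = (31/8 + 15/(31/8))/2 = 1921/496.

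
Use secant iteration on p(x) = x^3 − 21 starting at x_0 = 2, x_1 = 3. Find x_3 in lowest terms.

p(2) = −13, p(3) = 6. x_2 = 3 − 6·(3 − 2)/(6 − (−13)) = 51/19.
p(3) = 6, p(51/19) = −11388/6859. x_3 = (51/19) − (−11388/6859)·((51/19) − 3)/((−11388/6859) − 6) = 8035/2919.

8035/2919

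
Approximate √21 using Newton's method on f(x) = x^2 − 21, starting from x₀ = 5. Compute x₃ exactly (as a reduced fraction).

f'(x) = 2x.
f(5) = 4, f'(5) = 10, so x₁ = 5 − 4/10 = 23/5.
f(23/5) = 4/25, f'(23/5) = 46/5, so x₂ = (23/5) − (4/25)/(46/5) = 527/115.
f(527/115) = 4/13225, f'(527/115) = 1054/115, so x₃ = (527/115) − (4/13225)/(1054/115) = 277727/60605.

277727/60605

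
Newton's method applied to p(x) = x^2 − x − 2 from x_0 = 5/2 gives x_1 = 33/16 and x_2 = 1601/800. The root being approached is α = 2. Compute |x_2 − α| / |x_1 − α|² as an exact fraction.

x_1 − α = 33/16 − 2 = 1/16, so |x_1 − α| = 1/16.
x_2 − α = 1601/800 − 2 = 1/800, so |x_2 − α| = 1/800.
|x_1 − α|² = 1/256.
Ratio = (1/800) / (1/256) = 8/25.

8/25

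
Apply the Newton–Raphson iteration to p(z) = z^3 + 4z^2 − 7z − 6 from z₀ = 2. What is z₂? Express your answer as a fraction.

p'(z) = 3z^2 + 8z − 7.
p(2) = 4, p'(2) = 21, so z₁ = 2 − 4/21 = 38/21.
p(38/21) = 3296/9261, p'(38/21) = 2543/147, so z₂ = (38/21) − (3296/9261)/(2543/147) = 286606/160209.

286606/160209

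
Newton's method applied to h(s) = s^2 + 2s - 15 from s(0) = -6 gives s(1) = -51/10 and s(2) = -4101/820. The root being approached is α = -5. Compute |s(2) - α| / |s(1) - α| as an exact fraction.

s(1) - α = -51/10 - (-5) = -51/10 + 5 = -1/10, so |s(1) - α| = 1/10.
s(2) - α = -4101/820 - (-5) = -4101/820 + 5 = -1/820, so |s(2) - α| = 1/820.
Ratio = (1/820) / (1/10) = 1/82.

1/82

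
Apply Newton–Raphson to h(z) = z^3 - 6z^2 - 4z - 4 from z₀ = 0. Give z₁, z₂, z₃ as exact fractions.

z₁ = -1, z₂ = -4/11, z₃ = 45/11

h'(z) = 3z^2 - 12z - 4.
h(0) = -4, h'(0) = -4, so z₁ = 0 - (-4)/(-4) = -1.
h(-1) = -7, h'(-1) = 11, so z₂ = (-1) - (-7)/11 = -4/11.
h(-4/11) = -4508/1331, h'(-4/11) = 92/121, so z₃ = (-4/11) - (-4508/1331)/(92/121) = 45/11.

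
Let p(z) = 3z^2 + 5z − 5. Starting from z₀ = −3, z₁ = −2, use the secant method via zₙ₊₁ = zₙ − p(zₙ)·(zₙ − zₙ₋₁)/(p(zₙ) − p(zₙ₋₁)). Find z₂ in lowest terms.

−23/10

p(−3) = 7, p(−2) = −3. z₂ = (−2) − (−3)·((−2) − (−3))/((−3) − 7) = −23/10.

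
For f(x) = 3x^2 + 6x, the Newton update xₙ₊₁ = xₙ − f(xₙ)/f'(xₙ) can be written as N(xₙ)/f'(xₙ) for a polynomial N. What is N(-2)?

f'(x) = 6x + 6.
N(x) = x·f'(x) − f(x) = x·(6x + 6) − (3x^2 + 6x) = 3x^2.
N(-2) = 12.

12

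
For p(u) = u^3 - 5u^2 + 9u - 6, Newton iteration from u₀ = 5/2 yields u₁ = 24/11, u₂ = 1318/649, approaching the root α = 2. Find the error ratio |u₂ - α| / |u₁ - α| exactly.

10/59

u₁ - α = 24/11 - 2 = 2/11, so |u₁ - α| = 2/11.
u₂ - α = 1318/649 - 2 = 20/649, so |u₂ - α| = 20/649.
Ratio = (20/649) / (2/11) = 10/59.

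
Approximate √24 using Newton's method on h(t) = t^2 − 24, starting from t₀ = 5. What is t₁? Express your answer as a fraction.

h'(t) = 2t.
h(5) = 1, h'(5) = 10, so t₁ = 5 − 1/10 = 49/10.

49/10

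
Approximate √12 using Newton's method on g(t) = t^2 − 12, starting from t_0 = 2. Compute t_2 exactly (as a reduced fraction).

g'(t) = 2t.
g(2) = −8, g'(2) = 4, so t_1 = 2 − (−8)/4 = 4.
g(4) = 4, g'(4) = 8, so t_2 = 4 − 4/8 = 7/2.

7/2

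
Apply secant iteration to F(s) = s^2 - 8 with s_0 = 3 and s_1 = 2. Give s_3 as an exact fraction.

17/6

F(3) = 1, F(2) = -4. s_2 = 2 - (-4)·(2 - 3)/((-4) - 1) = 14/5.
F(2) = -4, F(14/5) = -4/25. s_3 = (14/5) - (-4/25)·((14/5) - 2)/((-4/25) - (-4)) = 17/6.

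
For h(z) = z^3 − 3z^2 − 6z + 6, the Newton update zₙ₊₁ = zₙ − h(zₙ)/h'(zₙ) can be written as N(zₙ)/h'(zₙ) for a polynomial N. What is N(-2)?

h'(z) = 3z^2 − 6z − 6.
N(z) = z·h'(z) − h(z) = z·(3z^2 − 6z − 6) − (z^3 − 3z^2 − 6z + 6) = 2z^3 − 3z^2 − 6.
N(-2) = −34.

−34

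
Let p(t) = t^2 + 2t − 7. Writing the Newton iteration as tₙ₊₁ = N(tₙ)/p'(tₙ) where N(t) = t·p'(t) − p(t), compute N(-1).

p'(t) = 2t + 2.
N(t) = t·p'(t) − p(t) = t·(2t + 2) − (t^2 + 2t − 7) = t^2 + 7.
N(-1) = 8.

8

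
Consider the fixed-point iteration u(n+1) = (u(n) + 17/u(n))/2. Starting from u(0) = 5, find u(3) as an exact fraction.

187457/45465

u(1) = (5 + 17/5)/2 = 21/5.
u(2) = (21/5 + 17/(21/5))/2 = 433/105.
u(3) = (433/105 + 17/(433/105))/2 = 187457/45465.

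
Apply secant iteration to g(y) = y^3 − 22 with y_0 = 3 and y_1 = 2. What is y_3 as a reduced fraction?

g(3) = 5, g(2) = −14. y_2 = 2 − (−14)·(2 − 3)/((−14) − 5) = 52/19.
g(2) = −14, g(52/19) = −10290/6859. y_3 = (52/19) − (−10290/6859)·((52/19) − 2)/((−10290/6859) − (−14)) = 8651/3062.

8651/3062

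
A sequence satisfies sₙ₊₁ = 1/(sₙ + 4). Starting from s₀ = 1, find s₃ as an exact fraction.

s₁ = 1/(1 + 4) = 1/5.
s₂ = 1/(1/5 + 4) = 5/21.
s₃ = 1/(5/21 + 4) = 21/89.

21/89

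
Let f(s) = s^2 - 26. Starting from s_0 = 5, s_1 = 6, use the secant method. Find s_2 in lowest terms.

f(5) = -1, f(6) = 10. s_2 = 6 - 10·(6 - 5)/(10 - (-1)) = 56/11.

56/11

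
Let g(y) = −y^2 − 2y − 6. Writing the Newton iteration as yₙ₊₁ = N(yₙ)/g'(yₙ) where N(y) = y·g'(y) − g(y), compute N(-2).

g'(y) = −2y − 2.
N(y) = y·g'(y) − g(y) = y·(−2y − 2) − (−y^2 − 2y − 6) = −y^2 + 6.
N(-2) = 2.

2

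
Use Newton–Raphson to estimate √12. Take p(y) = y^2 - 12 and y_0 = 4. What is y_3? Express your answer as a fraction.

p'(y) = 2y.
p(4) = 4, p'(4) = 8, so y_1 = 4 - 4/8 = 7/2.
p(7/2) = 1/4, p'(7/2) = 7, so y_2 = (7/2) - (1/4)/7 = 97/28.
p(97/28) = 1/784, p'(97/28) = 97/14, so y_3 = (97/28) - (1/784)/(97/14) = 18817/5432.

18817/5432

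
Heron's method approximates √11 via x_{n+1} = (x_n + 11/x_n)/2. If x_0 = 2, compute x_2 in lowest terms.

x_1 = (2 + 11/2)/2 = 15/4.
x_2 = (15/4 + 11/(15/4))/2 = 401/120.

401/120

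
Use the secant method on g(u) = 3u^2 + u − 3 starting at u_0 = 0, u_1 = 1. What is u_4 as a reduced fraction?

489/577

g(0) = −3, g(1) = 1. u_2 = 1 − 1·(1 − 0)/(1 − (−3)) = 3/4.
g(1) = 1, g(3/4) = −9/16. u_3 = (3/4) − (−9/16)·((3/4) − 1)/((−9/16) − 1) = 21/25.
g(3/4) = −9/16, g(21/25) = −27/625. u_4 = (21/25) − (−27/625)·((21/25) − (3/4))/((−27/625) − (−9/16)) = 489/577.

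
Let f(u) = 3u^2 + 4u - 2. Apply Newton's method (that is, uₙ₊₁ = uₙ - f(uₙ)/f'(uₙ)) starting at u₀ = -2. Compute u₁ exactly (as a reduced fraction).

f'(u) = 6u + 4.
f(-2) = 2, f'(-2) = -8, so u₁ = (-2) - 2/(-8) = -7/4.

-7/4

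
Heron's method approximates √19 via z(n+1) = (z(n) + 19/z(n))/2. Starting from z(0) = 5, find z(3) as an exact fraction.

1839281/421960

z(1) = (5 + 19/5)/2 = 22/5.
z(2) = (22/5 + 19/(22/5))/2 = 959/220.
z(3) = (959/220 + 19/(959/220))/2 = 1839281/421960.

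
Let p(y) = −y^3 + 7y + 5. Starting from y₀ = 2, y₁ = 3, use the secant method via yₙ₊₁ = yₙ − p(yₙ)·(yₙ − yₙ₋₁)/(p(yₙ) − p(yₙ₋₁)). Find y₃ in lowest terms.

8175/2773

p(2) = 11, p(3) = −1. y₂ = 3 − (−1)·(3 − 2)/((−1) − 11) = 35/12.
p(3) = −1, p(35/12) = 1045/1728. y₃ = (35/12) − (1045/1728)·((35/12) − 3)/((1045/1728) − (−1)) = 8175/2773.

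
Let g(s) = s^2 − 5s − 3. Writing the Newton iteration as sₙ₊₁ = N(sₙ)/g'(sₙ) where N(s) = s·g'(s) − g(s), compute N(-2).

g'(s) = 2s − 5.
N(s) = s·g'(s) − g(s) = s·(2s − 5) − (s^2 − 5s − 3) = s^2 + 3.
N(-2) = 7.

7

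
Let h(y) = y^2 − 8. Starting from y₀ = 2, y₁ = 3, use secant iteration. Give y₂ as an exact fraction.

14/5

h(2) = −4, h(3) = 1. y₂ = 3 − 1·(3 − 2)/(1 − (−4)) = 14/5.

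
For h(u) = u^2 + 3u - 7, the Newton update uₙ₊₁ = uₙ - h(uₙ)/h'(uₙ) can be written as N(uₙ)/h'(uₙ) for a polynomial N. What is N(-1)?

8

h'(u) = 2u + 3.
N(u) = u·h'(u) - h(u) = u·(2u + 3) - (u^2 + 3u - 7) = u^2 + 7.
N(-1) = 8.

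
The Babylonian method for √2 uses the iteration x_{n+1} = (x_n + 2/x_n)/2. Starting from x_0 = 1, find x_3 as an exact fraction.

x_1 = (1 + 2/1)/2 = 3/2.
x_2 = (3/2 + 2/(3/2))/2 = 17/12.
x_3 = (17/12 + 2/(17/12))/2 = 577/408.

577/408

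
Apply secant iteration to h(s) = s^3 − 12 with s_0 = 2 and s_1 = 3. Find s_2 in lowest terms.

42/19

h(2) = −4, h(3) = 15. s_2 = 3 − 15·(3 − 2)/(15 − (−4)) = 42/19.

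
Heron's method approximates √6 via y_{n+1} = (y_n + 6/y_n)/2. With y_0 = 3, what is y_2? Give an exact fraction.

49/20

y_1 = (3 + 6/3)/2 = 5/2.
y_2 = (5/2 + 6/(5/2))/2 = 49/20.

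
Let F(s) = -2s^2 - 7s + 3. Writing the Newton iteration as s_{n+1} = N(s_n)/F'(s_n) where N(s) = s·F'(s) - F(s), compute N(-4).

-35

F'(s) = -4s - 7.
N(s) = s·F'(s) - F(s) = s·(-4s - 7) - (-2s^2 - 7s + 3) = -2s^2 - 3.
N(-4) = -35.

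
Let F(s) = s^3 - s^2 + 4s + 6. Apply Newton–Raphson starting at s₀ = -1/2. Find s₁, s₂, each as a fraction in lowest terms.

F'(s) = 3s^2 - 2s + 4.
F(-1/2) = 29/8, F'(-1/2) = 23/4, so s₁ = (-1/2) - (29/8)/(23/4) = -26/23.
F(-26/23) = -15138/12167, F'(-26/23) = 5340/529, so s₂ = (-26/23) - (-15138/12167)/(5340/529) = -20617/20470.

s₁ = -26/23, s₂ = -20617/20470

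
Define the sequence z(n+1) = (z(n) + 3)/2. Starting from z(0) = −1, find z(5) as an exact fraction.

z(1) = ((−1) + 3)/2 = 1.
z(2) = (1 + 3)/2 = 2.
z(3) = (2 + 3)/2 = 5/2.
z(4) = ((5/2) + 3)/2 = 11/4.
z(5) = ((11/4) + 3)/2 = 23/8.

23/8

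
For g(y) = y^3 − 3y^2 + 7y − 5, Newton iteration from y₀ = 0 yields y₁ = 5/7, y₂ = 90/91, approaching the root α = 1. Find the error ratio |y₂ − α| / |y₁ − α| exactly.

1/26

y₁ − α = 5/7 − 1 = −2/7, so |y₁ − α| = 2/7.
y₂ − α = 90/91 − 1 = −1/91, so |y₂ − α| = 1/91.
Ratio = (1/91) / (2/7) = 1/26.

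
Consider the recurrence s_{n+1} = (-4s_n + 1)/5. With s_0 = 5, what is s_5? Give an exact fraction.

-4659/3125

s_1 = (-4·5 + 1)/5 = -19/5.
s_2 = (-4·(-19/5) + 1)/5 = 81/25.
s_3 = (-4·(81/25) + 1)/5 = -299/125.
s_4 = (-4·(-299/125) + 1)/5 = 1321/625.
s_5 = (-4·(1321/625) + 1)/5 = -4659/3125.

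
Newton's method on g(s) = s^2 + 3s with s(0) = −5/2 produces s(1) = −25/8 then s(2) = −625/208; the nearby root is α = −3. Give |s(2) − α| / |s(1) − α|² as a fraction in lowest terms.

4/13

s(1) − α = −25/8 − (−3) = −25/8 + 3 = −1/8, so |s(1) − α| = 1/8.
s(2) − α = −625/208 − (−3) = −625/208 + 3 = −1/208, so |s(2) − α| = 1/208.
|s(1) − α|² = 1/64.
Ratio = (1/208) / (1/64) = 4/13.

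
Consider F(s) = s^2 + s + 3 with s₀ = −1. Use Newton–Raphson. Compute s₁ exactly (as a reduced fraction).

2

F'(s) = 2s + 1.
F(−1) = 3, F'(−1) = −1, so s₁ = (−1) − 3/(−1) = 2.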